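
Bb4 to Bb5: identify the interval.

B to B is the same letter name, plus an octave: an octave.
The perfect octave spans 12 semitones, and Bb4 to Bb5 is exactly 12 semitones — so this is a perfect octave.

P8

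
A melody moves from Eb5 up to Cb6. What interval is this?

m6

E to C spans six letter names (E-F-G-A-B-C), so the interval is some kind of sixth.
A major sixth would be 9 semitones, but Eb5 to Cb6 is 8 — one semitone narrower, making it a minor sixth.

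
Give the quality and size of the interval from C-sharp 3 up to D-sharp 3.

C to D spans two letter names (C-D) — that makes it a second of some quality.
Counting semitones, C#3→D#3 is 2, which is the major second.

major second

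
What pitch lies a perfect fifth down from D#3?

G#2

Five letter names down from D: G.
A perfect fifth spans 7 semitones, so from D#3 the target pitch is G#2.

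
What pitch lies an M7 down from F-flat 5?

Seven letter names down from F: G.
A major seventh is 11 semitones; 11 semitones down from Fb5 gives Gbb4.

G-double-flat 4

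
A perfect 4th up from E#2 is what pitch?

Counting four letter names up from E lands on A.
A perfect fourth is 5 semitones; 5 semitones up from E#2 gives A#2.

A#2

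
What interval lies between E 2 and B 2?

E to B spans five letter names (E-F-G-A-B), so the interval is some kind of fifth.
E2 to B2 is 7 semitones, matching the perfect fifth exactly, so the quality is perfect.

perfect 5th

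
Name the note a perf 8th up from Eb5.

For an octave the letter name doesn't change: still E, an octave up.
A perfect octave spans 12 semitones, so from Eb5 the target pitch is Eb6.

Eb6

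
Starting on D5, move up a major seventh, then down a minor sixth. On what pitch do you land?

E#5

Up a major seventh from D5: C#6 (11 semitones up).
C#6 down a minor sixth → E#5 (8 semitones).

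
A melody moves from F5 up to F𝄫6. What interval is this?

dd8

F to F is the same letter name, plus an octave: an octave.
F5 to Fbb6 spans 10 semitones — two semitones narrower than the perfect octave (12) — giving a doubly diminished octave.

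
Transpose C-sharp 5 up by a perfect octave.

C-sharp 6

For an octave the letter name doesn't change: still C, an octave up.
A perfect octave spans 12 semitones, so from C#5 the target pitch is C#6.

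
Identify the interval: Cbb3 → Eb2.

diminished sixth

Descending from Cbb3 to Eb2 is the same interval as ascending Eb2 to Cbb3.
E to C spans six letter names (E-F-G-A-B-C), so the interval is some kind of sixth.
Eb2 to Cbb3 spans 7 semitones — two semitones narrower than the major sixth (9) — giving a diminished sixth.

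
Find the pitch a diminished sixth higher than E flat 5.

C double-flat 6

The sixth takes the letter from E up to C.
Moving 7 semitones up from Eb5 (the size of a diminished sixth) reaches Cbb6.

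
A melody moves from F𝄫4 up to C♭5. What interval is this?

F to C spans five letter names (F-G-A-B-C): a fifth.
Fbb4 to Cb5 spans 8 semitones — one semitone wider than the perfect fifth (7) — giving an augmented fifth.

augmented 5th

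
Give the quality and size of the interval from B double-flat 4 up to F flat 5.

P5

B to F spans five letter names (B-C-D-E-F): a fifth.
Bbb4 to Fb5 is 7 semitones, matching the perfect fifth exactly, so the quality is perfect.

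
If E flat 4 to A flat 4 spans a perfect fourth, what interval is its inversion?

perfect fifth

Interval numbers invert to sum to nine: 4 + 5 = 9, so a fourth inverts to a fifth.
Quality inverts too: perfect stays perfect. That makes the inversion a perfect fifth.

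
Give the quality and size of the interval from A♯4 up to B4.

minor second

A to B spans two letter names (A-B), so the interval is some kind of second.
A#4 to B4 is 1 semitone, a half step short of the major second (2), so this is minor.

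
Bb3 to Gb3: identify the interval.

major third

Descending from Bb3 to Gb3 is the same interval as ascending Gb3 to Bb3.
G to B spans three letter names (G-A-B), so the interval is some kind of third.
The major third spans 4 semitones, and Gb3 to Bb3 is exactly 4 semitones — so this is a major third.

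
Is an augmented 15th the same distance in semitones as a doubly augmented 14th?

Both span 25 semitones: an augmented fifteenth and a doubly augmented fourteenth are the same chromatic distance.

Yes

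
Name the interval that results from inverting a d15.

A1

First reduce the compound diminished fifteenth to its simple form, a diminished octave.
Inverted interval numbers add to nine, so an octave pairs with a unison (8 + 1 = 9).
The quality also flips — diminished becomes augmented — giving an augmented unison.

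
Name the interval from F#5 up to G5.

m2

F to G spans two letter names (F-G) — that makes it a second of some quality.
F#5 to G5 is 1 semitone, a half step short of the major second (2), so this is minor.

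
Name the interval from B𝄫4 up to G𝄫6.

B to G spans six letter names (B-C-D-E-F-G), plus an octave — that makes it a thirteenth of some quality.
A major thirteenth would be 21 semitones, but Bbb4 to Gbb6 is 20 — one semitone narrower, making it a minor thirteenth.
(Equivalently, a compound minor sixth: a minor sixth plus an octave.)

minor 13th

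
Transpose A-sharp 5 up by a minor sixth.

The sixth takes the letter from A up to F.
Moving 8 semitones up from A#5 (the size of a minor sixth) reaches F#6.

F-sharp 6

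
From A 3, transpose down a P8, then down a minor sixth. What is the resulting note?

C sharp 2

A3 down a perfect octave → A2 (12 semitones).
A minor sixth down from A2 is C#2.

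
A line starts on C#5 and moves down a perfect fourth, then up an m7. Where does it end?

F#5

C#5 down a perfect fourth → G#4 (5 semitones).
A minor seventh up from G#4 is F#5.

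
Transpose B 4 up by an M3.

D sharp 5

Three letter names up from B: D.
A major third is 4 semitones; 4 semitones up from B4 gives D#5.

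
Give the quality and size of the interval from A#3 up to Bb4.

A to B spans two letter names (A-B), plus an octave — that makes it a ninth of some quality.
The major ninth is 14 semitones; here we have 12, two semitones narrower: diminished.

d9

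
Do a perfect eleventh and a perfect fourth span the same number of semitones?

A perfect eleventh spans 17 semitones; a perfect fourth spans 5 semitones. They differ by 12.

No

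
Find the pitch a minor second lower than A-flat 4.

G 4

The second takes the letter from A down to G.
A minor second is 1 semitone; 1 semitone down from Ab4 gives G4.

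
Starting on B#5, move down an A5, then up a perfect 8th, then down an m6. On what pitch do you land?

G#5

An augmented fifth down from B#5 is E5.
E5 up a perfect octave → E6 (12 semitones).
A minor sixth down from E6 is G#5.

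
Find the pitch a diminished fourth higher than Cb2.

Counting four letter names up from C lands on F.
A diminished fourth is 4 semitones; 4 semitones up from Cb2 gives Fbb2.

Fbb2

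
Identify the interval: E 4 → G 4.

E to G spans three letter names (E-F-G) — that makes it a third of some quality.
A major third would be 4 semitones, but E4 to G4 is 3 — one semitone narrower, making it a minor third.

minor third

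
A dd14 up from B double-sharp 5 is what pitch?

Counting seven letter names plus an octave up from B lands on A.
Moving 20 semitones up from B##5 (the size of a doubly diminished fourteenth) reaches A7.

A 7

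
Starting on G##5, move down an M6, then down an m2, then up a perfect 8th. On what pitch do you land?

A##5

Down a major sixth from G##5: B#4 (9 semitones down).
A minor second down from B#4 is A##4.
A perfect octave up from A##4 is A##5.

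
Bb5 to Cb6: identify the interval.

B to C spans two letter names (B-C): a second.
At 1 semitone, Bb5→Cb6 falls one short of a major second: minor.

m2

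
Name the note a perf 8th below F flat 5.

F flat 4

An octave keeps the letter name F, an octave down from F.
A perfect octave spans 12 semitones, so from Fb5 the target pitch is Fb4.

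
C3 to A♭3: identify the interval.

C to A spans six letter names (C-D-E-F-G-A), so the interval is some kind of sixth.
C3 to Ab3 is 8 semitones, a half step short of the major sixth (9), so this is minor.

minor sixth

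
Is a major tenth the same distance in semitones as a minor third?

A major tenth spans 16 semitones; a minor third spans 3 semitones. They differ by 13.

No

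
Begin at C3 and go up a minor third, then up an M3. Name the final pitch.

G3

C3 up a minor third → Eb3 (3 semitones).
A major third up from Eb3 is G3.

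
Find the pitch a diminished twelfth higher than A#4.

E6

Five letters up from A (plus an octave) reaches E.
A diminished twelfth is 18 semitones; 18 semitones up from A#4 gives E6.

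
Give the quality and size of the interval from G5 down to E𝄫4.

augmented tenth

Descending from G5 to Ebb4 is the same interval as ascending Ebb4 to G5.
E to G spans three letter names (E-F-G), plus an octave — that makes it a tenth of some quality.
The major tenth is 16 semitones; here we have 17, one semitone wider: augmented.
(Equivalently, a compound augmented third: an augmented third plus an octave.)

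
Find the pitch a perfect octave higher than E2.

E3

For an octave the letter name doesn't change: still E, an octave up.
A perfect octave is 12 semitones; 12 semitones up from E2 gives E3.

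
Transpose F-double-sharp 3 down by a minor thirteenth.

The thirteenth's letter: F down six letter names plus an octave → A.
A minor thirteenth spans 20 semitones, so from F##3 the target pitch is A##1.

A-double-sharp 1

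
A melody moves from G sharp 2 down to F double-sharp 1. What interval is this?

minor 9th

Descending from G#2 to F##1 is the same interval as ascending F##1 to G#2.
F to G spans two letter names (F-G), plus an octave: a ninth.
F##1 to G#2 is 13 semitones, a half step short of the major ninth (14), so this is minor.
(Equivalently, a compound minor second: a minor second plus an octave.)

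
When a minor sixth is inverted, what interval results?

major third

Interval numbers invert to sum to nine: 6 + 3 = 9, so a sixth inverts to a third.
And minor becomes major under inversion, so we get a major third.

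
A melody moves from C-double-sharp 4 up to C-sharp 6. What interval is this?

C to C is the same letter name, plus 2 octaves — that makes it a fifteenth of some quality.
A perfect fifteenth would be 24 semitones; C##4 to C#6 is 23, one semitone narrower, so the interval is diminished.
(Equivalently, a compound diminished octave: a diminished octave plus an octave.)

d15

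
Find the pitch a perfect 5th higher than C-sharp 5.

G-sharp 5

Counting five letter names up from C lands on G.
Moving 7 semitones up from C#5 (the size of a perfect fifth) reaches G#5.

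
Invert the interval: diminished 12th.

First reduce the compound diminished twelfth to its simple form, a diminished fifth.
Inverted interval numbers add to nine, so a fifth pairs with a fourth (5 + 4 = 9).
Quality inverts too: diminished becomes augmented. That makes the inversion an augmented fourth.

augmented fourth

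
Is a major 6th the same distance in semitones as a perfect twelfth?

A major sixth is 9 semitones but a perfect twelfth is 19 semitones — different sizes.

No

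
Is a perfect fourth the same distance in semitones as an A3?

A perfect fourth = 5 semitones = an augmented third; enharmonically equal.

Yes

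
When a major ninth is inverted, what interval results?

minor 7th

First reduce the compound major ninth to its simple form, a major second.
Inverted interval numbers add to nine, so a second pairs with a seventh (2 + 7 = 9).
The quality also flips — major becomes minor — giving a minor seventh.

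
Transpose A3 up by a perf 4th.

Counting four letter names up from A lands on D.
A perfect fourth spans 5 semitones, so from A3 the target pitch is D4.

D4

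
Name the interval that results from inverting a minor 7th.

The rule of nine gives the new number: 9 − 7 = 2, so a seventh becomes a second.
Quality inverts too: minor becomes major. That makes the inversion a major second.

M2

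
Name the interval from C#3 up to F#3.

P4

C to F spans four letter names (C-D-E-F), so the interval is some kind of fourth.
C#3 to F#3 is 5 semitones, matching the perfect fourth exactly, so the quality is perfect.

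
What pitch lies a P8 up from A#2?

A#3

The letter stays A (same as the start), shifted an octave up.
A perfect octave is 12 semitones; 12 semitones up from A#2 gives A#3.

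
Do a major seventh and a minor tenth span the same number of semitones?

No

A major seventh spans 11 semitones; a minor tenth spans 15 semitones. They differ by 4.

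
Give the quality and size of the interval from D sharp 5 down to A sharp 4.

perfect fourth

Descending from D#5 to A#4 is the same interval as ascending A#4 to D#5.
A to D spans four letter names (A-B-C-D), so the interval is some kind of fourth.
Counting semitones, A#4→D#5 is 5, which is the perfect fourth.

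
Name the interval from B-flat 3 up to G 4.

major sixth

B to G spans six letter names (B-C-D-E-F-G), so the interval is some kind of sixth.
Counting semitones, Bb3→G4 is 9, which is the major sixth.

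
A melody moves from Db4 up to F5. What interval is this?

D to F spans three letter names (D-E-F), plus an octave — that makes it a tenth of some quality.
The major tenth spans 16 semitones, and Db4 to F5 is exactly 16 semitones — so this is a major tenth.
(Equivalently, a compound major third: a major third plus an octave.)

M10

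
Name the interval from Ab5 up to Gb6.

A to G spans seven letter names (A-B-C-D-E-F-G), so the interval is some kind of seventh.
At 10 semitones, Ab5→Gb6 falls one short of a major seventh: minor.

m7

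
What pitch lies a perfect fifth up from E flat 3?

B flat 3

The fifth takes the letter from E up to B.
A perfect fifth spans 7 semitones, so from Eb3 the target pitch is Bb3.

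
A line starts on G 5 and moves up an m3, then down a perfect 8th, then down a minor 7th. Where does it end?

C 4

A minor third up from G5 is Bb5.
Bb5 down a perfect octave → Bb4 (12 semitones).
A minor seventh down from Bb4 is C4.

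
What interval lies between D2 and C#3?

major seventh

D to C spans seven letter names (D-E-F-G-A-B-C): a seventh.
The major seventh spans 11 semitones, and D2 to C#3 is exactly 11 semitones — so this is a major seventh.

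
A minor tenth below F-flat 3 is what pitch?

D-flat 2

Three letters down from F (plus an octave) reaches D.
Moving 15 semitones down from Fb3 (the size of a minor tenth) reaches Db2.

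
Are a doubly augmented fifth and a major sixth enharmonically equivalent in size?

A doubly augmented fifth spans 9 semitones, and a major sixth also spans 9 semitones — they're enharmonic.

Yes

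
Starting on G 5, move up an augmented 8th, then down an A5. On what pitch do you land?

G5 up an augmented octave → G#6 (13 semitones).
An augmented fifth down from G#6 is C6.

C 6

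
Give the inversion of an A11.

First reduce the compound augmented eleventh to its simple form, an augmented fourth.
Interval numbers invert to sum to nine: 4 + 5 = 9, so a fourth inverts to a fifth.
And augmented becomes diminished under inversion, so we get a diminished fifth.

diminished fifth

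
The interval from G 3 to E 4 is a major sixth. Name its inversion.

Inverted interval numbers add to nine, so a sixth pairs with a third (6 + 3 = 9).
Quality inverts too: major becomes minor. That makes the inversion a minor third.

m3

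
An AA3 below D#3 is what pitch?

Bbb2

Three letter names down from D: B.
Moving 6 semitones down from D#3 (the size of a doubly augmented third) reaches Bbb2.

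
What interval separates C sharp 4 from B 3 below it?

major second

Descending from C#4 to B3 is the same interval as ascending B3 to C#4.
B to C spans two letter names (B-C) — that makes it a second of some quality.
The major second spans 2 semitones, and B3 to C#4 is exactly 2 semitones — so this is a major second.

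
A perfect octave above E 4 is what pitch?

An octave keeps the letter name E, an octave up from E.
A perfect octave is 12 semitones; 12 semitones up from E4 gives E5.

E 5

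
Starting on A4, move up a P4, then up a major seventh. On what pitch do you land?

C#6

A4 up a perfect fourth → D5 (5 semitones).
A major seventh up from D5 is C#6.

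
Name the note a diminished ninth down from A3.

G##2

Two letters down from A (plus an octave) reaches G.
A diminished ninth is 12 semitones; 12 semitones down from A3 gives G##2.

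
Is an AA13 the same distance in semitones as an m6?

No

23 semitones (doubly augmented thirteenth) vs 8 semitones (minor sixth): not equal.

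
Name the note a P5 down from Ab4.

Five letter names down from A: D.
A perfect fifth spans 7 semitones, so from Ab4 the target pitch is Db4.

Db4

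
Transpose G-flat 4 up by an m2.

Counting two letter names up from G lands on A.
A minor second is 1 semitone; 1 semitone up from Gb4 gives Abb4.

A-double-flat 4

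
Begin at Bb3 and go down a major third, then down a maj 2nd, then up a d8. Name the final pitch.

A major third down from Bb3 is Gb3.
Gb3 down a major second → Fb3 (2 semitones).
Fb3 up a diminished octave → Fbb4 (11 semitones).

Fbb4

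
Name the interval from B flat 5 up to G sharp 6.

augmented sixth

B to G spans six letter names (B-C-D-E-F-G): a sixth.
Bb5 to G#6 spans 10 semitones — one semitone wider than the major sixth (9) — giving an augmented sixth.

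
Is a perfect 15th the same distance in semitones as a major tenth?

No

24 semitones (perfect fifteenth) vs 16 semitones (major tenth): not equal.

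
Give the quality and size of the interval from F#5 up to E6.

F to E spans seven letter names (F-G-A-B-C-D-E): a seventh.
A major seventh would be 11 semitones, but F#5 to E6 is 10 — one semitone narrower, making it a minor seventh.

minor seventh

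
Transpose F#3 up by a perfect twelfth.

C#5

The twelfth's letter: F up five letter names plus an octave → C.
Moving 19 semitones up from F#3 (the size of a perfect twelfth) reaches C#5.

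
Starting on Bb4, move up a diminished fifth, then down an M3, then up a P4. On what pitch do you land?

Gbb5

Up a diminished fifth from Bb4: Fb5 (6 semitones up).
Down a major third from Fb5: Dbb5 (4 semitones down).
A perfect fourth up from Dbb5 is Gbb5.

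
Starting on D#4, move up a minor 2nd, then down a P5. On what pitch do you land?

A3

A minor second up from D#4 is E4.
A perfect fifth down from E4 is A3.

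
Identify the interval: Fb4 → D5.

augmented sixth

F to D spans six letter names (F-G-A-B-C-D), so the interval is some kind of sixth.
The major sixth is 9 semitones; here we have 10, one semitone wider: augmented.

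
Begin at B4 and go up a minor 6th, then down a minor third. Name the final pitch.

E5

B4 up a minor sixth → G5 (8 semitones).
G5 down a minor third → E5 (3 semitones).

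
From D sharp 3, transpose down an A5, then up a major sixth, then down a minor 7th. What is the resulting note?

Down an augmented fifth from D#3: G2 (8 semitones down).
G2 up a major sixth → E3 (9 semitones).
E3 down a minor seventh → F#2 (10 semitones).

F sharp 2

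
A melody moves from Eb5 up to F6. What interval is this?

major ninth

E to F spans two letter names (E-F), plus an octave: a ninth.
The major ninth spans 14 semitones, and Eb5 to F6 is exactly 14 semitones — so this is a major ninth.
(Equivalently, a compound major second: a major second plus an octave.)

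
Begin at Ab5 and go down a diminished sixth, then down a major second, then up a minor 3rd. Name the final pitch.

Ab5 down a diminished sixth → C#5 (7 semitones).
Down a major second from C#5: B4 (2 semitones down).
Up a minor third from B4: D5 (3 semitones up).

D5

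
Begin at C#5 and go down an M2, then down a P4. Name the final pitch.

F#4

Down a major second from C#5: B4 (2 semitones down).
B4 down a perfect fourth → F#4 (5 semitones).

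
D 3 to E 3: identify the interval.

major second

D to E spans two letter names (D-E) — that makes it a second of some quality.
Counting semitones, D3→E3 is 2, which is the major second.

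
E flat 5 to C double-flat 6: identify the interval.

E to C spans six letter names (E-F-G-A-B-C), so the interval is some kind of sixth.
The major sixth is 9 semitones; here we have 7, two semitones narrower: diminished.

diminished sixth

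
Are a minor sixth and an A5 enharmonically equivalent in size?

Both span 8 semitones: a minor sixth and an augmented fifth are the same chromatic distance.

Yes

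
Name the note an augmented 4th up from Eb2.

The fourth takes the letter from E up to A.
An augmented fourth is 6 semitones; 6 semitones up from Eb2 gives A2.

A2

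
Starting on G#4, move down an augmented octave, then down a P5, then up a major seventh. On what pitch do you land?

An augmented octave down from G#4 is G3.
G3 down a perfect fifth → C3 (7 semitones).
A major seventh up from C3 is B3.

B3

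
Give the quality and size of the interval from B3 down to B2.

Descending from B3 to B2 is the same interval as ascending B2 to B3.
B to B is the same letter name, plus an octave — that makes it an octave of some quality.
Counting semitones, B2→B3 is 12, which is the perfect octave.

P8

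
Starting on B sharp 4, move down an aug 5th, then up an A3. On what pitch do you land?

Down an augmented fifth from B#4: E4 (8 semitones down).
Up an augmented third from E4: G##4 (5 semitones up).

G double-sharp 4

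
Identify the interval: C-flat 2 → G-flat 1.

Descending from Cb2 to Gb1 is the same interval as ascending Gb1 to Cb2.
G to C spans four letter names (G-A-B-C), so the interval is some kind of fourth.
The perfect fourth spans 5 semitones, and Gb1 to Cb2 is exactly 5 semitones — so this is a perfect fourth.

perfect 4th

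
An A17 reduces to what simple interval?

Each octave removed subtracts seven from the number: 17 − 14 = 3.
That makes an augmented seventeenth a compound augmented third — 2 octaves plus an augmented third.

A3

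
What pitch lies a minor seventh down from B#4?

Seven letter names down from B: C.
A minor seventh spans 10 semitones, so from B#4 the target pitch is C##4.

C##4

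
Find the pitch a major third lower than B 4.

G 4

Counting three letter names down from B lands on G.
Moving 4 semitones down from B4 (the size of a major third) reaches G4.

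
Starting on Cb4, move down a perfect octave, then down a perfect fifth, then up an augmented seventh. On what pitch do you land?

Down a perfect octave from Cb4: Cb3 (12 semitones down).
Cb3 down a perfect fifth → Fb2 (7 semitones).
An augmented seventh up from Fb2 is E3.

E3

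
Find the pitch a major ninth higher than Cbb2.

Dbb3

Two letters up from C (plus an octave) reaches D.
A major ninth spans 14 semitones, so from Cbb2 the target pitch is Dbb3.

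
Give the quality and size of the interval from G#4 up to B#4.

M3

G to B spans three letter names (G-A-B), so the interval is some kind of third.
The major third spans 4 semitones, and G#4 to B#4 is exactly 4 semitones — so this is a major third.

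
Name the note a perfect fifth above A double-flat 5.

Five letter names up from A: E.
A perfect fifth spans 7 semitones, so from Abb5 the target pitch is Ebb6.

E double-flat 6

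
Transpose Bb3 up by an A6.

The sixth takes the letter from B up to G.
Moving 10 semitones up from Bb3 (the size of an augmented sixth) reaches G#4.

G#4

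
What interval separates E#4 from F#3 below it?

major 7th

Descending from E#4 to F#3 is the same interval as ascending F#3 to E#4.
F to E spans seven letter names (F-G-A-B-C-D-E) — that makes it a seventh of some quality.
F#3 to E#4 is 11 semitones, matching the major seventh exactly, so the quality is major.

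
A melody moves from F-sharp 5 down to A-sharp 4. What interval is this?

minor sixth

Descending from F#5 to A#4 is the same interval as ascending A#4 to F#5.
A to F spans six letter names (A-B-C-D-E-F) — that makes it a sixth of some quality.
A#4 to F#5 is 8 semitones, a half step short of the major sixth (9), so this is minor.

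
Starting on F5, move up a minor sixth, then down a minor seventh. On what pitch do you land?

F5 up a minor sixth → Db6 (8 semitones).
Down a minor seventh from Db6: Eb5 (10 semitones down).

Eb5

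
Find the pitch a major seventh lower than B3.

The seventh takes the letter from B down to C.
A major seventh is 11 semitones; 11 semitones down from B3 gives C3.

C3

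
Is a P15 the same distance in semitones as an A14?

A perfect fifteenth spans 24 semitones, and an augmented fourteenth also spans 24 semitones — they're enharmonic.

Yes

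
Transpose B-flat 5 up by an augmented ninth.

The ninth's letter: B up two letter names plus an octave → C.
An augmented ninth spans 15 semitones, so from Bb5 the target pitch is C#7.

C-sharp 7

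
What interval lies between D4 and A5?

P12

D to A spans five letter names (D-E-F-G-A), plus an octave — that makes it a twelfth of some quality.
Counting semitones, D4→A5 is 19, which is the perfect twelfth.
(Equivalently, a compound perfect fifth: a perfect fifth plus an octave.)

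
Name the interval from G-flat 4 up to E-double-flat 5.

G to E spans six letter names (G-A-B-C-D-E) — that makes it a sixth of some quality.
At 8 semitones, Gb4→Ebb5 falls one short of a major sixth: minor.

minor sixth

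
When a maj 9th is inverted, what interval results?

m7

First reduce the compound major ninth to its simple form, a major second.
Inverted interval numbers add to nine, so a second pairs with a seventh (2 + 7 = 9).
And major becomes minor under inversion, so we get a minor seventh.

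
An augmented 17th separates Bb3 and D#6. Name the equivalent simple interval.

Each octave removed subtracts seven from the number: 17 − 14 = 3.
So an augmented seventeenth is 2 octaves plus an augmented third. The quality is unchanged.

A3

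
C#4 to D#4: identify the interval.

major second

C to D spans two letter names (C-D), so the interval is some kind of second.
C#4 to D#4 is 2 semitones, matching the major second exactly, so the quality is major.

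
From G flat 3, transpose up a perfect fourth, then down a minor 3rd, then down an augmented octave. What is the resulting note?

Gb3 up a perfect fourth → Cb4 (5 semitones).
Down a minor third from Cb4: Ab3 (3 semitones down).
Ab3 down an augmented octave → Abb2 (13 semitones).

A double-flat 2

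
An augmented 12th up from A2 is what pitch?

Five letters up from A (plus an octave) reaches E.
Moving 20 semitones up from A2 (the size of an augmented twelfth) reaches E#4.

E#4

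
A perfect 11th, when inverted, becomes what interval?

P5

First reduce the compound perfect eleventh to its simple form, a perfect fourth.
Interval numbers invert to sum to nine: 4 + 5 = 9, so a fourth inverts to a fifth.
And perfect stays perfect under inversion, so we get a perfect fifth.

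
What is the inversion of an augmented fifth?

Inverted interval numbers add to nine, so a fifth pairs with a fourth (5 + 4 = 9).
And augmented becomes diminished under inversion, so we get a diminished fourth.

d4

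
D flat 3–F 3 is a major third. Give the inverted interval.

Interval numbers invert to sum to nine: 3 + 6 = 9, so a third inverts to a sixth.
Quality inverts too: major becomes minor. That makes the inversion a minor sixth.

minor sixth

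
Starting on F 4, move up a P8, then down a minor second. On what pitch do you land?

F4 up a perfect octave → F5 (12 semitones).
A minor second down from F5 is E5.

E 5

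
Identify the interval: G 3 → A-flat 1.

major 14th

Descending from G3 to Ab1 is the same interval as ascending Ab1 to G3.
A to G spans seven letter names (A-B-C-D-E-F-G), plus an octave — that makes it a fourteenth of some quality.
The major fourteenth spans 23 semitones, and Ab1 to G3 is exactly 23 semitones — so this is a major fourteenth.
(Equivalently, a compound major seventh: a major seventh plus an octave.)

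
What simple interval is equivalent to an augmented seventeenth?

Each octave removed subtracts seven from the number: 17 − 14 = 3.
That makes an augmented seventeenth a compound augmented third — 2 octaves plus an augmented third.

A3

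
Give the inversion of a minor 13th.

First reduce the compound minor thirteenth to its simple form, a minor sixth.
The rule of nine gives the new number: 9 − 6 = 3, so a sixth becomes a third.
Quality inverts too: minor becomes major. That makes the inversion a major third.

M3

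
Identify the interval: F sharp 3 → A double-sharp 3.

F to A spans three letter names (F-G-A): a third.
A major third would be 4 semitones; F#3 to A##3 is 5, one semitone wider, so the interval is augmented.

augmented third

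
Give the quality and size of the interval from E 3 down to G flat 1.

augmented 13th

Descending from E3 to Gb1 is the same interval as ascending Gb1 to E3.
G to E spans six letter names (G-A-B-C-D-E), plus an octave, so the interval is some kind of thirteenth.
Gb1 to E3 spans 22 semitones — one semitone wider than the major thirteenth (21) — giving an augmented thirteenth.
(Equivalently, a compound augmented sixth: an augmented sixth plus an octave.)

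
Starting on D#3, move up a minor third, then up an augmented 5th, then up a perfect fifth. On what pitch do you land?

G##4

A minor third up from D#3 is F#3.
An augmented fifth up from F#3 is C##4.
C##4 up a perfect fifth → G##4 (7 semitones).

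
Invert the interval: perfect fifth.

perfect 4th

The rule of nine gives the new number: 9 − 5 = 4, so a fifth becomes a fourth.
And perfect stays perfect under inversion, so we get a perfect fourth.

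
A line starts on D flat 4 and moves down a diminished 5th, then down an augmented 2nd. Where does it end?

A diminished fifth down from Db4 is G3.
Down an augmented second from G3: Fb3 (3 semitones down).

F flat 3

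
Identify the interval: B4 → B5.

perfect octave

B to B is the same letter name, plus an octave — that makes it an octave of some quality.
The perfect octave spans 12 semitones, and B4 to B5 is exactly 12 semitones — so this is a perfect octave.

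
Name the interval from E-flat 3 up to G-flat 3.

E to G spans three letter names (E-F-G), so the interval is some kind of third.
A major third would be 4 semitones, but Eb3 to Gb3 is 3 — one semitone narrower, making it a minor third.

minor third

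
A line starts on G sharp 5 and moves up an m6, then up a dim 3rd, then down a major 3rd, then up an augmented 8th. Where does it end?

E flat 7

Up a minor sixth from G#5: E6 (8 semitones up).
E6 up a diminished third → Gb6 (2 semitones).
A major third down from Gb6 is Ebb6.
An augmented octave up from Ebb6 is Eb7.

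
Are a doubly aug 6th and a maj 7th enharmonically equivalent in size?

A doubly augmented sixth spans 11 semitones, and a major seventh also spans 11 semitones — they're enharmonic.

Yes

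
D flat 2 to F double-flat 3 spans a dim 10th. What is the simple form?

diminished 3rd

Take out an octave (7 from the number): 10 − 7 = 3.
That makes a diminished tenth a compound diminished third — an octave plus a diminished third.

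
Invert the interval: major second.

The rule of nine gives the new number: 9 − 2 = 7, so a second becomes a seventh.
The quality also flips — major becomes minor — giving a minor seventh.

m7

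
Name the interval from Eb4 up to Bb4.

P5

E to B spans five letter names (E-F-G-A-B) — that makes it a fifth of some quality.
Eb4 to Bb4 is 7 semitones, matching the perfect fifth exactly, so the quality is perfect.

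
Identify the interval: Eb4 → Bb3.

perfect fourth

Descending from Eb4 to Bb3 is the same interval as ascending Bb3 to Eb4.
B to E spans four letter names (B-C-D-E) — that makes it a fourth of some quality.
Bb3 to Eb4 is 5 semitones, matching the perfect fourth exactly, so the quality is perfect.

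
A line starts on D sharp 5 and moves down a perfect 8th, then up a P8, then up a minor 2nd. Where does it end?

Down a perfect octave from D#5: D#4 (12 semitones down).
A perfect octave up from D#4 is D#5.
D#5 up a minor second → E5 (1 semitone).

E 5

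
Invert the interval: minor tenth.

major sixth

First reduce the compound minor tenth to its simple form, a minor third.
The rule of nine gives the new number: 9 − 3 = 6, so a third becomes a sixth.
Quality inverts too: minor becomes major. That makes the inversion a major sixth.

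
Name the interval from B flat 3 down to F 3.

perfect fourth

Descending from Bb3 to F3 is the same interval as ascending F3 to Bb3.
F to B spans four letter names (F-G-A-B), so the interval is some kind of fourth.
F3 to Bb3 is 5 semitones, matching the perfect fourth exactly, so the quality is perfect.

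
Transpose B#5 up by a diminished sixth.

G6

Six letter names up from B: G.
A diminished sixth is 7 semitones; 7 semitones up from B#5 gives G6.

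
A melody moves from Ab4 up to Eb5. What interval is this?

P5

A to E spans five letter names (A-B-C-D-E) — that makes it a fifth of some quality.
The perfect fifth spans 7 semitones, and Ab4 to Eb5 is exactly 7 semitones — so this is a perfect fifth.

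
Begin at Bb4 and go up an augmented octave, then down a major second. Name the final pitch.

A5

An augmented octave up from Bb4 is B5.
B5 down a major second → A5 (2 semitones).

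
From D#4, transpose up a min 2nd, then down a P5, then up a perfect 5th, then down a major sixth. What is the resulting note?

G3

A minor second up from D#4 is E4.
Down a perfect fifth from E4: A3 (7 semitones down).
A3 up a perfect fifth → E4 (7 semitones).
Down a major sixth from E4: G3 (9 semitones down).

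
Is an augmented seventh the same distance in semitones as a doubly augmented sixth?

An augmented seventh is 12 semitones but a doubly augmented sixth is 11 semitones — different sizes.

No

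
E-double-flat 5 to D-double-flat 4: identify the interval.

major ninth

Descending from Ebb5 to Dbb4 is the same interval as ascending Dbb4 to Ebb5.
D to E spans two letter names (D-E), plus an octave — that makes it a ninth of some quality.
Dbb4 to Ebb5 is 14 semitones, matching the major ninth exactly, so the quality is major.
(Equivalently, a compound major second: a major second plus an octave.)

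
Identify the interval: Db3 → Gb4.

P11

D to G spans four letter names (D-E-F-G), plus an octave — that makes it an eleventh of some quality.
Counting semitones, Db3→Gb4 is 17, which is the perfect eleventh.
(Equivalently, a compound perfect fourth: a perfect fourth plus an octave.)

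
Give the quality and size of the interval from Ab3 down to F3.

Descending from Ab3 to F3 is the same interval as ascending F3 to Ab3.
F to A spans three letter names (F-G-A): a third.
At 3 semitones, F3→Ab3 falls one short of a major third: minor.

m3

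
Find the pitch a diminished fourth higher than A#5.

The fourth takes the letter from A up to D.
A diminished fourth is 4 semitones; 4 semitones up from A#5 gives D6.

D6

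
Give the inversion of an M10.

minor 6th

First reduce the compound major tenth to its simple form, a major third.
The rule of nine gives the new number: 9 − 3 = 6, so a third becomes a sixth.
Quality inverts too: major becomes minor. That makes the inversion a minor sixth.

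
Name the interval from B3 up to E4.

B to E spans four letter names (B-C-D-E), so the interval is some kind of fourth.
B3 to E4 is 5 semitones, matching the perfect fourth exactly, so the quality is perfect.

P4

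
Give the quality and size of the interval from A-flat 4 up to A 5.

A to A is the same letter name, plus an octave: an octave.
A perfect octave would be 12 semitones; Ab4 to A5 is 13, one semitone wider, so the interval is augmented.

A8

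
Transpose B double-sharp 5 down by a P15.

For a fifteenth the letter name doesn't change: still B, two octaves down.
A perfect fifteenth spans 24 semitones, so from B##5 the target pitch is B##3.

B double-sharp 3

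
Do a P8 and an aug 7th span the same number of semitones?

A perfect octave spans 12 semitones, and an augmented seventh also spans 12 semitones — they're enharmonic.

Yes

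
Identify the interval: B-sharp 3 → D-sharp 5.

B to D spans three letter names (B-C-D), plus an octave: a tenth.
B#3 to D#5 is 15 semitones, a half step short of the major tenth (16), so this is minor.
(Equivalently, a compound minor third: a minor third plus an octave.)

m10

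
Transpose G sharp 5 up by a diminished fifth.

Counting five letter names up from G lands on D.
A diminished fifth is 6 semitones; 6 semitones up from G#5 gives D6.

D 6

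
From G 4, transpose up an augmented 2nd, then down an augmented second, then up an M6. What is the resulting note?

Up an augmented second from G4: A#4 (3 semitones up).
Down an augmented second from A#4: G4 (3 semitones down).
Up a major sixth from G4: E5 (9 semitones up).

E 5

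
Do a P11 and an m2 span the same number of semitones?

No

17 semitones (perfect eleventh) vs 1 semitone (minor second): not equal.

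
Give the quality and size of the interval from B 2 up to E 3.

B to E spans four letter names (B-C-D-E) — that makes it a fourth of some quality.
B2 to E3 is 5 semitones, matching the perfect fourth exactly, so the quality is perfect.

perfect fourth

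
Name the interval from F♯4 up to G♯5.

major ninth

F to G spans two letter names (F-G), plus an octave, so the interval is some kind of ninth.
The major ninth spans 14 semitones, and F#4 to G#5 is exactly 14 semitones — so this is a major ninth.
(Equivalently, a compound major second: a major second plus an octave.)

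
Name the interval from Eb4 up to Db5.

E to D spans seven letter names (E-F-G-A-B-C-D), so the interval is some kind of seventh.
At 10 semitones, Eb4→Db5 falls one short of a major seventh: minor.

minor seventh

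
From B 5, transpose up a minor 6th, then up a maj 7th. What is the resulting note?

Up a minor sixth from B5: G6 (8 semitones up).
G6 up a major seventh → F#7 (11 semitones).

F sharp 7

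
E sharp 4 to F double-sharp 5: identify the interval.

E to F spans two letter names (E-F), plus an octave — that makes it a ninth of some quality.
E#4 to F##5 is 14 semitones, matching the major ninth exactly, so the quality is major.
(Equivalently, a compound major second: a major second plus an octave.)

M9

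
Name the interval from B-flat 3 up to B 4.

B to B is the same letter name, plus an octave, so the interval is some kind of octave.
A perfect octave would be 12 semitones; Bb3 to B4 is 13, one semitone wider, so the interval is augmented.

A8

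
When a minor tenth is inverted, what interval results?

M6

First reduce the compound minor tenth to its simple form, a minor third.
The rule of nine gives the new number: 9 − 3 = 6, so a third becomes a sixth.
Quality inverts too: minor becomes major. That makes the inversion a major sixth.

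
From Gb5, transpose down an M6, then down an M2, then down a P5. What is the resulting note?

Gb5 down a major sixth → Bbb4 (9 semitones).
Down a major second from Bbb4: Abb4 (2 semitones down).
A perfect fifth down from Abb4 is Dbb4.

Dbb4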